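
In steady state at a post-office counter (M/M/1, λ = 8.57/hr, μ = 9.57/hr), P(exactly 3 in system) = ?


ρ = 8.57/9.57 = 0.8955
P_n = (1−ρ)·ρ^n = (1 − 0.8955)·0.8955^3 = 0.1045·0.718136 = 0.075040

Final: 0.075040


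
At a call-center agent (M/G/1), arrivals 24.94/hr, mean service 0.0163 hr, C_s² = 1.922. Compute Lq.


ρ = λ·E[S] = 24.94·0.0163 = 0.4065
Lq = ρ²(1+C_s²)/(2(1−ρ)) = 0.1653·(1+1.922)/(2·0.5935)
= 0.1653·2.9220/1.1870 = 0.40683

Final: 0.40683


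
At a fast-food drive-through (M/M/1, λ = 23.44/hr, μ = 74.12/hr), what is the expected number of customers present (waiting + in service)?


ρ = λ/μ = 23.44/74.12 = 0.3162
L = ρ/(1−ρ) = 0.3162/(1 − 0.3162) = 0.3162/0.6838 = 0.4625

Final: 0.4625


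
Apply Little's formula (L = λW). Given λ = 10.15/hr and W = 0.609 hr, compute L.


L = λW = 10.15·0.609 = 6.1814

Final: 6.1814


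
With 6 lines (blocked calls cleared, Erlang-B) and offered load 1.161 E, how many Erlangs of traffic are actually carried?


B(6,1.161) = 0.001065 (Erlang-B)
Carried load = a(1 − B) = 1.161·(1 − 0.001065) = 1.161·0.998935 = 1.1598 E

Final: 1.1598 Erlangs


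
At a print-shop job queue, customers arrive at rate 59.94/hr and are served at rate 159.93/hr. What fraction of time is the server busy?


ρ = λ/μ = 59.94/159.93 = 0.3748

Final: 0.3748


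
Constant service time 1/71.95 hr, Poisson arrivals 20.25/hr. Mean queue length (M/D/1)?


ρ = 20.25/71.95 = 0.2814
M/D/1: Lq = ρ²/(2(1−ρ)) = 0.07921/(2·0.7186) = 0.05512

Final: 0.05512


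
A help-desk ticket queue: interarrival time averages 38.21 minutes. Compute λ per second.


λ = 1/(interarrival time) in consistent units.
1 second = 0.0166667 min, so λ = 0.0166667/38.21 = 0.0004362 per second

Final: 0.0004362 /sec


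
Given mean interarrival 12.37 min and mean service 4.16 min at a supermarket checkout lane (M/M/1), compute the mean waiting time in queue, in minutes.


λ = 60/12.37 = 4.8504 /hr
μ = 60/4.16 = 14.4231 /hr
ρ = λ/μ = 4.8504/14.4231 = 0.3363
Wq = ρ/(μ−λ) = 0.3363/(14.4231−4.8504) = 0.03513 hr
In minutes: 0.03513·60 = 2.108 min

Final: 2.108 min


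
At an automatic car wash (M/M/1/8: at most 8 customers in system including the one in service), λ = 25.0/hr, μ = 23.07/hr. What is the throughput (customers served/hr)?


ρ = 1.0837; P_K = (1−ρ)ρ^8/(1−ρ^9) = 0.149977
λ_eff = λ(1 − P_K) = 25.0·(1 − 0.149977) = 25.0·0.850023 = 21.2506 /hr

Final: 21.2506 /hr


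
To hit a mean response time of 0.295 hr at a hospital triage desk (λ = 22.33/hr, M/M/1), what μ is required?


W = 1/(μ−λ) ⇒ μ − λ = 1/W = 1/0.295 = 3.3898
μ = λ + 1/W = 22.33 + 3.3898 = 25.7198 per hr

Final: 25.7198 /hr


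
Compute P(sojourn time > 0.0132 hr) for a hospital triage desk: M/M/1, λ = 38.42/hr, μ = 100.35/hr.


W ~ Exponential(μ−λ) for M/M/1.
μ − λ = 100.35 − 38.42 = 61.9300
P(W > t) = e^{−(μ−λ)t} = e^{−0.8175} = 0.441545

Final: 0.441545


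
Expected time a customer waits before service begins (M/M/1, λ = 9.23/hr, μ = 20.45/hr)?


ρ = 9.23/20.45 = 0.4513
Wq = ρ/(μ−λ) = 0.4513/(20.45 − 9.23) = 0.4513/11.22 = 0.04023 hr

Final: 0.04023 hr


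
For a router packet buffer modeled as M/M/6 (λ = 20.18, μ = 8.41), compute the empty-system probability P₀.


a = λ/μ = 20.18/8.41 = 2.3995; ρ = a/c = 0.3999
Σ_{k=0}^{5} a^k/k! (terms k=0..5) = 1.00000 + 2.39952 + 2.87886 + 2.30263 + 1.38130 + 0.66289 = 10.62521
Tail: a^6/(6!(1−ρ)) = 190.87586/(720·0.6001) = 0.44178
P₀ = 1/(10.62521 + 0.44178) = 1/11.06700 = 0.090359

Final: 0.090359


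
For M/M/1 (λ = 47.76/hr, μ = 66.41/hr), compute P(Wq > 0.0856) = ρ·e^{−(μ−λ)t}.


ρ = 47.76/66.41 = 0.7192
P(Wq > t) = ρ·e^{−(μ−λ)t} = 0.7192·e^{−1.5964}
= 0.7192·0.202617 = 0.145716

Final: 0.145716


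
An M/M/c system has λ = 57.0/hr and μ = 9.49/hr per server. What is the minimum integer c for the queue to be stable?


Stability requires cμ > λ ⇔ c > λ/μ.
λ/μ = 57.0/9.49 = 6.0063
Minimum integer c = ⌊6.0063⌋ + 1 = 7
Check: 7·9.49 = 66.43 > 57.0, while 6·9.49 = 56.94 ≤ 57.0

Final: 7 servers


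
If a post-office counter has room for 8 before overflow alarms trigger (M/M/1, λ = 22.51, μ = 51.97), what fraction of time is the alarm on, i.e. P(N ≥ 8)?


ρ = 22.51/51.97 = 0.4331
P(N ≥ n) = ρ^n = 0.4331^8 = 0.001239

Final: 0.001239


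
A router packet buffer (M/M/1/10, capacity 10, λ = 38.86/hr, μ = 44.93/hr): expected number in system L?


ρ = 38.86/44.93 = 0.8649
L = ρ[1 − (K+1)ρ^K + Kρ^(K+1)] / [(1−ρ)(1−ρ^(K+1))]
Numerator: 0.8649·(1 − 11·0.234241 + 10·0.202596) = 0.388600
Denominator: (0.1351)·(0.797404) = 0.107729
L = 0.388600/0.107729 = 3.6072

Final: 3.6072


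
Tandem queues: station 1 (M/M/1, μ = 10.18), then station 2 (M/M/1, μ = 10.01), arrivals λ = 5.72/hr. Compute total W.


Each node sees arrival rate λ = 5.72/hr (tandem ⇒ throughput preserved).
W₁ = 1/(μ₁−λ) = 1/(10.18−5.72) = 0.22422 hr
W₂ = 1/(μ₂−λ) = 1/(10.01−5.72) = 0.23310 hr
W_total = W₁ + W₂ = 0.22422 + 0.23310 = 0.45732 hr

Final: 0.45732 hr


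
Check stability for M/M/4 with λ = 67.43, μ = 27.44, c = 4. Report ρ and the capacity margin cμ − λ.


Total capacity cμ = 4·27.44 = 109.76/hr
ρ = λ/(cμ) = 67.43/109.76 = 0.6143
Stable ⇔ ρ < 1: YES
Spare capacity = cμ − λ = 109.76 − 67.43 = 42.33/hr

Final: ρ = 0.6143; stable; margin = 42.33/hr


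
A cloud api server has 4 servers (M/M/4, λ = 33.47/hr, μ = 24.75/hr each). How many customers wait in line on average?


a = λ/μ = 1.3523; ρ = a/4 = 0.3381
P₀ = 0.257108
Lq = P₀·a^c·ρ / (c!·(1−ρ)²) = 0.257108·3.34443·0.3381/(24·0.43814)
= 0.02765

Final: 0.02765


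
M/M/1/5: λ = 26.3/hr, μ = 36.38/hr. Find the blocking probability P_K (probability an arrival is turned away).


ρ = λ/μ = 26.3/36.38 = 0.7229
P_K = (1−ρ)ρ^K/(1−ρ^(K+1)) = (0.2771·0.197454)/(1 − 0.142744)
= 0.054710/0.857256 = 0.063819

Final: 0.063819


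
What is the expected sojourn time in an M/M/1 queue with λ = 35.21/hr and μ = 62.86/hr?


W = 1/(μ−λ) = 1/(62.86 − 35.21) = 1/27.65 = 0.03617 hr

Final: 0.03617 hr


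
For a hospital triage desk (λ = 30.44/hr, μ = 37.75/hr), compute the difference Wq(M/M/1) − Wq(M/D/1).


ρ = 30.44/37.75 = 0.8064
Wq(M/M/1) = ρ/(μ−λ) = 0.8064/7.31 = 0.11031 hr
Wq(M/D/1) = ρ/(2(μ−λ)) = 0.05515 hr
Savings = 0.11031 − 0.05515 = 0.05515 hr

Final: 0.05515 hr


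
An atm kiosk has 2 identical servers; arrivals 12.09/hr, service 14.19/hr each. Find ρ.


ρ = λ/(cμ) = 12.09/(2·14.19) = 12.09/28.38 = 0.4260

Final: 0.4260


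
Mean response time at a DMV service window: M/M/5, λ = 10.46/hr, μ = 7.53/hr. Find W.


a = 1.3891; ρ = 0.2778; P₀ = 0.249035
Lq = P₀·a^c·ρ/(c!(1−ρ)²) = 0.005718
Wq = Lq/λ = 0.005718/10.46 = 0.0005467 hr
W = Wq + 1/μ = 0.0005467 + 0.13280 = 0.13335 hr

Final: 0.13335 hr


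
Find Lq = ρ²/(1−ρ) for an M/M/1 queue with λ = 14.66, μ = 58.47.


ρ = 14.66/58.47 = 0.2507
Lq = ρ²/(1−ρ) = 0.06286/0.7493 = 0.08390

Final: 0.08390


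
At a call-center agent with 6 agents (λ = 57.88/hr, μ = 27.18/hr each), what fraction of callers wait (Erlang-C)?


a = λ/μ = 2.1295; ρ = a/6 = 0.3549
P₀ = 0.118639 (from M/M/c formula)
C(c,a) = [a^c/(c!(1−ρ))]·P₀ = [93.25549/(720·0.6451)]·0.118639
= 0.20078·0.118639 = 0.023821

Final: 0.023821


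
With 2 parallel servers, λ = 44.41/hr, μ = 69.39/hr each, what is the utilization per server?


ρ = λ/(cμ) = 44.41/(2·69.39) = 44.41/138.78 = 0.3200

Final: 0.3200


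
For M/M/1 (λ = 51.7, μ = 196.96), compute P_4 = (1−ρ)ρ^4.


ρ = 51.7/196.96 = 0.2625
P_n = (1−ρ)·ρ^n = (1 − 0.2625)·0.2625^4 = 0.7375·0.004747 = 0.003501

Final: 0.003501


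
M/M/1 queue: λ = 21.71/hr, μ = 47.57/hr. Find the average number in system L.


ρ = λ/μ = 21.71/47.57 = 0.4564
L = ρ/(1−ρ) = 0.4564/(1 − 0.4564) = 0.4564/0.5436 = 0.8395

Final: 0.8395


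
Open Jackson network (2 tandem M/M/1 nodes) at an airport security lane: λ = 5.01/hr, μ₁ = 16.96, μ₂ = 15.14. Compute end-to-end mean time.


Each node sees arrival rate λ = 5.01/hr (tandem ⇒ throughput preserved).
W₁ = 1/(μ₁−λ) = 1/(16.96−5.01) = 0.08368 hr
W₂ = 1/(μ₂−λ) = 1/(15.14−5.01) = 0.09872 hr
W_total = W₁ + W₂ = 0.08368 + 0.09872 = 0.18240 hr

Final: 0.18240 hr


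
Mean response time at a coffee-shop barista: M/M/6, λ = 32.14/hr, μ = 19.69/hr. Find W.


a = 1.6323; ρ = 0.2721; P₀ = 0.195396
Lq = P₀·a^c·ρ/(c!(1−ρ)²) = 0.002635
Wq = Lq/λ = 0.002635/32.14 = 0.00008199 hr
W = Wq + 1/μ = 0.00008199 + 0.05079 = 0.05087 hr

Final: 0.05087 hr


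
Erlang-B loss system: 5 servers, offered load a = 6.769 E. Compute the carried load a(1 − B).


B(5,6.769) = 0.410810 (Erlang-B)
Carried load = a(1 − B) = 6.769·(1 − 0.410810) = 6.769·0.589190 = 3.9882 E

Final: 3.9882 Erlangs


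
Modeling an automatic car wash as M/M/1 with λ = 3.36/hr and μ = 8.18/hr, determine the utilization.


ρ = λ/μ = 3.36/8.18 = 0.4108

Final: 0.4108


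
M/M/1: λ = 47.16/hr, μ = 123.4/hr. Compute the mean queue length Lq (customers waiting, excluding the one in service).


ρ = 47.16/123.4 = 0.3822
Lq = ρ²/(1−ρ) = 0.1461/0.6178 = 0.2364

Final: 0.2364


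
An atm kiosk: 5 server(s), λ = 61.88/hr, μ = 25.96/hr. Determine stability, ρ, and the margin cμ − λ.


Total capacity cμ = 5·25.96 = 129.80/hr
ρ = λ/(cμ) = 61.88/129.80 = 0.4767
Stable ⇔ ρ < 1: YES
Spare capacity = cμ − λ = 129.80 − 61.88 = 67.92/hr

Final: ρ = 0.4767; stable; margin = 67.92/hr


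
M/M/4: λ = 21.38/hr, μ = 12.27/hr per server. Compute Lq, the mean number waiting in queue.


a = λ/μ = 1.7425; ρ = a/4 = 0.4356
P₀ = 0.171737
Lq = P₀·a^c·ρ / (c!·(1−ρ)²) = 0.171737·9.21834·0.4356/(24·0.31853)
= 0.09021

Final: 0.09021


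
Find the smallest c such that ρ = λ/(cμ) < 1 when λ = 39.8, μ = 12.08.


Stability requires cμ > λ ⇔ c > λ/μ.
λ/μ = 39.8/12.08 = 3.2947
Minimum integer c = ⌊3.2947⌋ + 1 = 4
Check: 4·12.08 = 48.32 > 39.8, while 3·12.08 = 36.24 ≤ 39.8

Final: 4 servers


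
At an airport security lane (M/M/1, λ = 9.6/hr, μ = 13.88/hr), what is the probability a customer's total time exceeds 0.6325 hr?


W ~ Exponential(μ−λ) for M/M/1.
μ − λ = 13.88 − 9.6 = 4.2800
P(W > t) = e^{−(μ−λ)t} = e^{−2.7071} = 0.066730

Final: 0.066730


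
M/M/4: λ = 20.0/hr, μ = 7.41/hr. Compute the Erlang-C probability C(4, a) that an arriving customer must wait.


a = λ/μ = 2.6991; ρ = a/4 = 0.6748
P₀ = 0.057414 (from M/M/c formula)
C(c,a) = [a^c/(c!(1−ρ))]·P₀ = [53.06976/(24·0.3252)]·0.057414
= 6.79888·0.057414 = 0.390349

Final: 0.390349


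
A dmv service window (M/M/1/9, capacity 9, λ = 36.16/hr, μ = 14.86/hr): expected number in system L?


ρ = 36.16/14.86 = 2.4334
L = ρ[1 − (K+1)ρ^K + Kρ^(K+1)] / [(1−ρ)(1−ρ^(K+1))]
Numerator: 2.4334·(1 − 10·2991.482809 + 9·7279.409042) = 86630.340174
Denominator: (-1.4334)·(-7278.409042) = 10432.712826
L = 86630.340174/10432.712826 = 8.3037

Final: 8.3037


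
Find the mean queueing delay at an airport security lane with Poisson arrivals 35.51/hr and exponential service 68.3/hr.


ρ = 35.51/68.3 = 0.5199
Wq = ρ/(μ−λ) = 0.5199/(68.3 − 35.51) = 0.5199/32.79 = 0.01586 hr

Final: 0.01586 hr


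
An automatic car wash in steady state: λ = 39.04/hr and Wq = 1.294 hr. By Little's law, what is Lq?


Lq = λWq = 39.04·1.294 = 50.5178

Final: 50.5178


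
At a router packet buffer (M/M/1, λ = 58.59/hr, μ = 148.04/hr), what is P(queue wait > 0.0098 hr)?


ρ = 58.59/148.04 = 0.3958
P(Wq > t) = ρ·e^{−(μ−λ)t} = 0.3958·e^{−0.8766}
= 0.3958·0.416191 = 0.164717

Final: 0.164717


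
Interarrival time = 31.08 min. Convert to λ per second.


λ = 1/(interarrival time) in consistent units.
1 second = 0.0166667 min, so λ = 0.0166667/31.08 = 0.0005363 per second

Final: 0.0005363 /sec


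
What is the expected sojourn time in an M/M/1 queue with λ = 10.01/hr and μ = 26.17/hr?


W = 1/(μ−λ) = 1/(26.17 − 10.01) = 1/16.16 = 0.06188 hr

Final: 0.06188 hr


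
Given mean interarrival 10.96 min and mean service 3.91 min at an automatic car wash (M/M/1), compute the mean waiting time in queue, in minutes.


λ = 60/10.96 = 5.4745 /hr
μ = 60/3.91 = 15.3453 /hr
ρ = λ/μ = 5.4745/15.3453 = 0.3568
Wq = ρ/(μ−λ) = 0.3568/(15.3453−5.4745) = 0.03614 hr
In minutes: 0.03614·60 = 2.169 min

Final: 2.169 min


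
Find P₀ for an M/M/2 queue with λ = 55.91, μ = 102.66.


a = λ/μ = 55.91/102.66 = 0.5446; ρ = a/c = 0.2723
Σ_{k=0}^{1} a^k/k! (terms k=0..1) = 1.00000 + 0.54461 = 1.54461
Tail: a^2/(2!(1−ρ)) = 0.29660/(2·0.7277) = 0.20380
P₀ = 1/(1.54461 + 0.20380) = 1/1.74841 = 0.571948

Final: 0.571948


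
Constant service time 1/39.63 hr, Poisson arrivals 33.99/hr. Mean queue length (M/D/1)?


ρ = 33.99/39.63 = 0.8577
M/D/1: Lq = ρ²/(2(1−ρ)) = 0.7356/(2·0.1423) = 2.58446

Final: 2.58446


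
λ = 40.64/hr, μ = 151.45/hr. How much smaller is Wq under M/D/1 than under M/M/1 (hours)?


ρ = 40.64/151.45 = 0.2683
Wq(M/M/1) = ρ/(μ−λ) = 0.2683/110.81 = 0.002422 hr
Wq(M/D/1) = ρ/(2(μ−λ)) = 0.001211 hr
Savings = 0.002422 − 0.001211 = 0.001211 hr

Final: 0.001211 hr


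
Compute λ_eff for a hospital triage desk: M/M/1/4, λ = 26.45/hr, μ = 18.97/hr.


ρ = 1.3943; P_K = (1−ρ)ρ^4/(1−ρ^5) = 0.349030
λ_eff = λ(1 − P_K) = 26.45·(1 − 0.349030) = 26.45·0.650970 = 17.2181 /hr

Final: 17.2181 /hr


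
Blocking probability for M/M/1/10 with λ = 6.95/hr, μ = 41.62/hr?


ρ = λ/μ = 6.95/41.62 = 0.1670
P_K = (1−ρ)ρ^K/(1−ρ^(K+1)) = (0.8330·0.00000001686)/(1 − 0.000000002815)
= 0.00000001404/1.000000 = 0.00000001404

Final: 0.00000001404


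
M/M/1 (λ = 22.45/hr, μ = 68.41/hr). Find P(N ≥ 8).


ρ = 22.45/68.41 = 0.3282
P(N ≥ n) = ρ^n = 0.3282^8 = 0.0001345

Final: 0.0001345


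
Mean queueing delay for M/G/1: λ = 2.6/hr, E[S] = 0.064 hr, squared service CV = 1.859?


ρ = λ·E[S] = 2.6·0.064 = 0.1664
E[S²] = E[S]²(1+C_s²) = 0.064²·(1+1.859) = 0.011710
Wq = λ·E[S²]/(2(1−ρ)) = 2.6·0.011710/(2·0.8336) = 0.01826 hr

Final: 0.01826 hr


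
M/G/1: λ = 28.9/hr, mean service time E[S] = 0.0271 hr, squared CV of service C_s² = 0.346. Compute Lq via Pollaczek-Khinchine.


ρ = λ·E[S] = 28.9·0.0271 = 0.7832
Lq = ρ²(1+C_s²)/(2(1−ρ)) = 0.6134·(1+0.346)/(2·0.2168)
= 0.6134·1.3460/0.4336 = 1.90401

Final: 1.90401


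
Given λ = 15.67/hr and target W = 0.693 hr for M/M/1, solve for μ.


W = 1/(μ−λ) ⇒ μ − λ = 1/W = 1/0.693 = 1.4430
μ = λ + 1/W = 15.67 + 1.4430 = 17.1130 per hr

Final: 17.1130 /hr


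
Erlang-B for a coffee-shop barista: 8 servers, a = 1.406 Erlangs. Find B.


B(c,a) = (a^c/c!) / Σ_{k=0}^{c} a^k/k!
a^8/8! = 0.0003788
Σ terms (k=0..8): 1.00000 + 1.40600 + 0.98842 + 0.46324 + 0.16283 + 0.04579 + 0.01073 + 0.002155 + 0.0003788 = 4.079536
B = 0.0003788/4.079536 = 0.00009284

Final: 0.00009284


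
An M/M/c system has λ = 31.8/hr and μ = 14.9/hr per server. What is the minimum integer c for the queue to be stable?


Stability requires cμ > λ ⇔ c > λ/μ.
λ/μ = 31.8/14.9 = 2.1342
Minimum integer c = ⌊2.1342⌋ + 1 = 3
Check: 3·14.9 = 44.70 > 31.8, while 2·14.9 = 29.80 ≤ 31.8

Final: 3 servers


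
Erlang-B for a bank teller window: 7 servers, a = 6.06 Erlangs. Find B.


B(c,a) = (a^c/c!) / Σ_{k=0}^{c} a^k/k!
a^7/7! = 59.549461
Σ terms (k=0..7): 1.00000 + 6.06000 + 18.36180 + 37.09084 + 56.19262 + 68.10545 + 68.78651 + 59.54946 = 315.146670
B = 59.549461/315.146670 = 0.188958

Final: 0.188958


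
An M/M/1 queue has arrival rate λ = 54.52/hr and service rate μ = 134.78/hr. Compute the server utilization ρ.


ρ = λ/μ = 54.52/134.78 = 0.4045

Final: 0.4045


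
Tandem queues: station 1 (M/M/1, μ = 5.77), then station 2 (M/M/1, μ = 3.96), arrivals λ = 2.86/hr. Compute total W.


Each node sees arrival rate λ = 2.86/hr (tandem ⇒ throughput preserved).
W₁ = 1/(μ₁−λ) = 1/(5.77−2.86) = 0.34364 hr
W₂ = 1/(μ₂−λ) = 1/(3.96−2.86) = 0.90909 hr
W_total = W₁ + W₂ = 0.34364 + 0.90909 = 1.25273 hr

Final: 1.25273 hr


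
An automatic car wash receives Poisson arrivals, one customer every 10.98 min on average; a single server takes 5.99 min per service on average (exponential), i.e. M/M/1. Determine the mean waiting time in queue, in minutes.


λ = 60/10.98 = 5.4645 /hr
μ = 60/5.99 = 10.0167 /hr
ρ = λ/μ = 5.4645/10.0167 = 0.5455
Wq = ρ/(μ−λ) = 0.5455/(10.0167−5.4645) = 0.11984 hr
In minutes: 0.11984·60 = 7.190 min

Final: 7.190 min


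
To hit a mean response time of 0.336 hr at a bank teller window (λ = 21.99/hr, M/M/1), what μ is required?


W = 1/(μ−λ) ⇒ μ − λ = 1/W = 1/0.336 = 2.9762
μ = λ + 1/W = 21.99 + 2.9762 = 24.9662 per hr

Final: 24.9662 /hr


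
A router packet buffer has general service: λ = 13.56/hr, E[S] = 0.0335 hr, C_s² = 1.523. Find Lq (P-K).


ρ = λ·E[S] = 13.56·0.0335 = 0.4543
Lq = ρ²(1+C_s²)/(2(1−ρ)) = 0.2064·(1+1.523)/(2·0.5457)
= 0.2064·2.5230/1.0915 = 0.47699

Final: 0.47699


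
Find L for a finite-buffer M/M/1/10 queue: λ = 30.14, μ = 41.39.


ρ = 30.14/41.39 = 0.7282
L = ρ[1 − (K+1)ρ^K + Kρ^(K+1)] / [(1−ρ)(1−ρ^(K+1))]
Numerator: 0.7282·(1 − 11·0.041925 + 10·0.030530) = 0.614683
Denominator: (0.2718)·(0.969470) = 0.263507
L = 0.614683/0.263507 = 2.3327

Final: 2.3327


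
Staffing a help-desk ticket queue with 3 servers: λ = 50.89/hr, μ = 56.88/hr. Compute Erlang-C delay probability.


a = λ/μ = 0.8947; ρ = a/3 = 0.2982
P₀ = 0.405677 (from M/M/c formula)
C(c,a) = [a^c/(c!(1−ρ))]·P₀ = [0.71617/(6·0.7018)]·0.405677
= 0.17009·0.405677 = 0.069001

Final: 0.069001


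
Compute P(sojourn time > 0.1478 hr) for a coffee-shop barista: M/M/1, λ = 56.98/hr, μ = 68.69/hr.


W ~ Exponential(μ−λ) for M/M/1.
μ − λ = 68.69 − 56.98 = 11.7100
P(W > t) = e^{−(μ−λ)t} = e^{−1.7307} = 0.177154

Final: 0.177154


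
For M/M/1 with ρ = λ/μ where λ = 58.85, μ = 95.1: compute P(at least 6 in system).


ρ = 58.85/95.1 = 0.6188
P(N ≥ n) = ρ^n = 0.6188^6 = 0.056156

Final: 0.056156


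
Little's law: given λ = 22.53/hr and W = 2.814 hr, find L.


L = λW = 22.53·2.814 = 63.3994

Final: 63.3994


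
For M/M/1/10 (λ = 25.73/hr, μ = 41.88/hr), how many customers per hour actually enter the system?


ρ = 0.6144; P_K = (1−ρ)ρ^10/(1−ρ^11) = 0.002969
λ_eff = λ(1 − P_K) = 25.73·(1 − 0.002969) = 25.73·0.997031 = 25.6536 /hr

Final: 25.6536 /hr


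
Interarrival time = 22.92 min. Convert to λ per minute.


λ = 1/(interarrival time) in consistent units.
1 minute = 1 min, so λ = 1/22.92 = 0.04363 per minute

Final: 0.04363 /min


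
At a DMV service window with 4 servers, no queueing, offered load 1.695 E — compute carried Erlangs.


B(4,1.695) = 0.065051 (Erlang-B)
Carried load = a(1 − B) = 1.695·(1 − 0.065051) = 1.695·0.934949 = 1.5847 E

Final: 1.5847 Erlangs


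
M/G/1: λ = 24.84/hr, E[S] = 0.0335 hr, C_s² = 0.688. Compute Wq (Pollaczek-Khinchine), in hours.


ρ = λ·E[S] = 24.84·0.0335 = 0.8321
E[S²] = E[S]²(1+C_s²) = 0.0335²·(1+0.688) = 0.001894
Wq = λ·E[S²]/(2(1−ρ)) = 24.84·0.001894/(2·0.1679) = 0.14016 hr

Final: 0.14016 hr


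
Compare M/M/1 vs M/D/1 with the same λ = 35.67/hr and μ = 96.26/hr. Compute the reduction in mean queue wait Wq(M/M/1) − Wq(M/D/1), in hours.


ρ = 35.67/96.26 = 0.3706
Wq(M/M/1) = ρ/(μ−λ) = 0.3706/60.59 = 0.006116 hr
Wq(M/D/1) = ρ/(2(μ−λ)) = 0.003058 hr
Savings = 0.006116 − 0.003058 = 0.003058 hr

Final: 0.003058 hr


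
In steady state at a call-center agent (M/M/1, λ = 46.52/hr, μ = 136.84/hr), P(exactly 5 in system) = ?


ρ = 46.52/136.84 = 0.3400
P_n = (1−ρ)·ρ^n = (1 − 0.3400)·0.3400^5 = 0.6600·0.004541 = 0.002997

Final: 0.002997


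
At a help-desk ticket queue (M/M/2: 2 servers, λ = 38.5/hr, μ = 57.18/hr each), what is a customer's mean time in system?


a = 0.6733; ρ = 0.3367; P₀ = 0.496271
Lq = P₀·a^c·ρ/(c!(1−ρ)²) = 0.08607
Wq = Lq/λ = 0.08607/38.5 = 0.002235 hr
W = Wq + 1/μ = 0.002235 + 0.01749 = 0.01972 hr

Final: 0.01972 hr


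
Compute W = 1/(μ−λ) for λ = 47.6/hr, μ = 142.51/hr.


W = 1/(μ−λ) = 1/(142.51 − 47.6) = 1/94.91 = 0.01054 hr

Final: 0.01054 hr


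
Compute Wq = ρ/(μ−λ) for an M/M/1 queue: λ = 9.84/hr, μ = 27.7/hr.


ρ = 9.84/27.7 = 0.3552
Wq = ρ/(μ−λ) = 0.3552/(27.7 − 9.84) = 0.3552/17.86 = 0.01989 hr

Final: 0.01989 hr


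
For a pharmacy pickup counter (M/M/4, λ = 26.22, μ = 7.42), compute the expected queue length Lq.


a = λ/μ = 3.5337; ρ = a/4 = 0.8834
P₀ = 0.013539
Lq = P₀·a^c·ρ / (c!·(1−ρ)²) = 0.013539·155.92478·0.8834/(24·0.01359)
= 5.71780

Final: 5.71780


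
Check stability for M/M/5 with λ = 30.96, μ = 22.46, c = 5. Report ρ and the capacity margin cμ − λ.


Total capacity cμ = 5·22.46 = 112.30/hr
ρ = λ/(cμ) = 30.96/112.30 = 0.2757
Stable ⇔ ρ < 1: YES
Spare capacity = cμ − λ = 112.30 − 30.96 = 81.34/hr

Final: ρ = 0.2757; stable; margin = 81.34/hr


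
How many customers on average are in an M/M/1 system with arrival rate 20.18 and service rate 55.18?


ρ = λ/μ = 20.18/55.18 = 0.3657
L = ρ/(1−ρ) = 0.3657/(1 − 0.3657) = 0.3657/0.6343 = 0.5766

Final: 0.5766


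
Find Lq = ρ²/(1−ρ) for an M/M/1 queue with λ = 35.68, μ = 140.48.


ρ = 35.68/140.48 = 0.2540
Lq = ρ²/(1−ρ) = 0.06451/0.7460 = 0.08647

Final: 0.08647


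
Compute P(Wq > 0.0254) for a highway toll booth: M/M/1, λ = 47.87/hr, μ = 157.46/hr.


ρ = 47.87/157.46 = 0.3040
P(Wq > t) = ρ·e^{−(μ−λ)t} = 0.3040·e^{−2.7836}
= 0.3040·0.061816 = 0.018793

Final: 0.018793


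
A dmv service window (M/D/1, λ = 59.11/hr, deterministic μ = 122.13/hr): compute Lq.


ρ = 59.11/122.13 = 0.4840
M/D/1: Lq = ρ²/(2(1−ρ)) = 0.2342/(2·0.5160) = 0.22698

Final: 0.22698


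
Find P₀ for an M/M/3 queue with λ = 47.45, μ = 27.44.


a = λ/μ = 47.45/27.44 = 1.7292; ρ = a/c = 0.5764
Σ_{k=0}^{2} a^k/k! (terms k=0..2) = 1.00000 + 1.72923 + 1.49511 = 4.22434
Tail: a^3/(3!(1−ρ)) = 5.17078/(6·0.4236) = 2.03450
P₀ = 1/(4.22434 + 2.03450) = 1/6.25884 = 0.159774

Final: 0.159774


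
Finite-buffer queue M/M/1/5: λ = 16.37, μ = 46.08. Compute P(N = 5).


ρ = λ/μ = 16.37/46.08 = 0.3553
P_K = (1−ρ)ρ^K/(1−ρ^(K+1)) = (0.6447·0.005658)/(1 − 0.002010)
= 0.003648/0.997990 = 0.003655

Final: 0.003655


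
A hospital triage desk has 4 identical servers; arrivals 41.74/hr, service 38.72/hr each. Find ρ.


ρ = λ/(cμ) = 41.74/(4·38.72) = 41.74/154.88 = 0.2695

Final: 0.2695


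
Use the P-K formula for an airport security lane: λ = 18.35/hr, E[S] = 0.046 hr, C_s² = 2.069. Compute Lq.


ρ = λ·E[S] = 18.35·0.046 = 0.8441
Lq = ρ²(1+C_s²)/(2(1−ρ)) = 0.7125·(1+2.069)/(2·0.1559)
= 0.7125·3.0690/0.3118 = 7.01308

Final: 7.01308


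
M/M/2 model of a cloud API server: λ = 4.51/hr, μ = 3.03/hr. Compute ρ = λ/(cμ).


ρ = λ/(cμ) = 4.51/(2·3.03) = 4.51/6.06 = 0.7442

Final: 0.7442


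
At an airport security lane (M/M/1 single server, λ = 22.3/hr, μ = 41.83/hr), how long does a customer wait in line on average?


ρ = 22.3/41.83 = 0.5331
Wq = ρ/(μ−λ) = 0.5331/(41.83 − 22.3) = 0.5331/19.53 = 0.02730 hr

Final: 0.02730 hr


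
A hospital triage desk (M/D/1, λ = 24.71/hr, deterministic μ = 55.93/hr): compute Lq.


ρ = 24.71/55.93 = 0.4418
M/D/1: Lq = ρ²/(2(1−ρ)) = 0.1952/(2·0.5582) = 0.17484

Final: 0.17484


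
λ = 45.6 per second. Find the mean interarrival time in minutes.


Mean interarrival time = 1/λ = 1/45.6 second = 0.02193 second
In minutes: 0.02193 × 0.0166667 = 0.0003655 min

Final: 0.0003655 min


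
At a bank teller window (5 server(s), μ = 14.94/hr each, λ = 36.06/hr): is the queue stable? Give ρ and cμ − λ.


Total capacity cμ = 5·14.94 = 74.70/hr
ρ = λ/(cμ) = 36.06/74.70 = 0.4827
Stable ⇔ ρ < 1: YES
Spare capacity = cμ − λ = 74.70 − 36.06 = 38.64/hr

Final: ρ = 0.4827; stable; margin = 38.64/hr


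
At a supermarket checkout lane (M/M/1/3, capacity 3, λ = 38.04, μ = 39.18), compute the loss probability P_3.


ρ = λ/μ = 38.04/39.18 = 0.9709
P_K = (1−ρ)ρ^K/(1−ρ^(K+1)) = (0.02910·0.915226)/(1 − 0.888596)
= 0.026630/0.111404 = 0.239038

Final: 0.239038


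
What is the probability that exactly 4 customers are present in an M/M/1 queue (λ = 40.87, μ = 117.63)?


ρ = 40.87/117.63 = 0.3474
P_n = (1−ρ)·ρ^n = (1 − 0.3474)·0.3474^4 = 0.6526·0.014573 = 0.009510

Final: 0.009510


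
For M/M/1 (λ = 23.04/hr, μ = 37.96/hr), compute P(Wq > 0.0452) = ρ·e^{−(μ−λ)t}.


ρ = 23.04/37.96 = 0.6070
P(Wq > t) = ρ·e^{−(μ−λ)t} = 0.6070·e^{−0.6744}
= 0.6070·0.509470 = 0.309225

Final: 0.309225


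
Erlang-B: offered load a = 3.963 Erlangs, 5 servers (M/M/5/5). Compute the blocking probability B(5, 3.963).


B(c,a) = (a^c/c!) / Σ_{k=0}^{c} a^k/k!
a^5/5! = 8.145901
Σ terms (k=0..5): 1.00000 + 3.96300 + 7.85268 + 10.37340 + 10.27744 + 8.14590 = 41.612424
B = 8.145901/41.612424 = 0.195756

Final: 0.195756


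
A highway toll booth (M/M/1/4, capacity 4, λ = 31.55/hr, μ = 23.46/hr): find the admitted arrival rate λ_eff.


ρ = 1.3448; P_K = (1−ρ)ρ^4/(1−ρ^5) = 0.331857
λ_eff = λ(1 − P_K) = 31.55·(1 − 0.331857) = 31.55·0.668143 = 21.0799 /hr

Final: 21.0799 /hr


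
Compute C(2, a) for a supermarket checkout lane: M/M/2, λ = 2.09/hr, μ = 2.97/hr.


a = λ/μ = 0.7037; ρ = a/2 = 0.3519
P₀ = 0.479452 (from M/M/c formula)
C(c,a) = [a^c/(c!(1−ρ))]·P₀ = [0.49520/(2·0.6481)]·0.479452
= 0.38201·0.479452 = 0.183156

Final: 0.183156


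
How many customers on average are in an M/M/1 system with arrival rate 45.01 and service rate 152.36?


ρ = λ/μ = 45.01/152.36 = 0.2954
L = ρ/(1−ρ) = 0.2954/(1 − 0.2954) = 0.2954/0.7046 = 0.4193

Final: 0.4193


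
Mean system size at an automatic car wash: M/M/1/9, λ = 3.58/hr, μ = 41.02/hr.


ρ = 3.58/41.02 = 0.08727
L = ρ[1 − (K+1)ρ^K + Kρ^(K+1)] / [(1−ρ)(1−ρ^(K+1))]
Numerator: 0.08727·(1 − 10·2.938e-10 + 9·2.564e-11) = 0.087275
Denominator: (0.9127)·(1.000000) = 0.912725
L = 0.087275/0.912725 = 0.09562

Final: 0.09562


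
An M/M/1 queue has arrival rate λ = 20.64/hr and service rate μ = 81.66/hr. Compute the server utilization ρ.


ρ = λ/μ = 20.64/81.66 = 0.2528

Final: 0.2528


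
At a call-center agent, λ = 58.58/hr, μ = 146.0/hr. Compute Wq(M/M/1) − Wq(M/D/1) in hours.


ρ = 58.58/146.0 = 0.4012
Wq(M/M/1) = ρ/(μ−λ) = 0.4012/87.42 = 0.004590 hr
Wq(M/D/1) = ρ/(2(μ−λ)) = 0.002295 hr
Savings = 0.004590 − 0.002295 = 0.002295 hr

Final: 0.002295 hr


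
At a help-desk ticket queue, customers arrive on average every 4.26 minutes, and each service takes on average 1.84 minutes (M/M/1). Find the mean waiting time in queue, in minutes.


λ = 60/4.26 = 14.0845 /hr
μ = 60/1.84 = 32.6087 /hr
ρ = λ/μ = 14.0845/32.6087 = 0.4319
Wq = ρ/(μ−λ) = 0.4319/(32.6087−14.0845) = 0.02332 hr
In minutes: 0.02332·60 = 1.399 min

Final: 1.399 min


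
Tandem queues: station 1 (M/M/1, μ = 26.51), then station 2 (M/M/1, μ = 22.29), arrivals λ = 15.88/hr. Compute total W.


Each node sees arrival rate λ = 15.88/hr (tandem ⇒ throughput preserved).
W₁ = 1/(μ₁−λ) = 1/(26.51−15.88) = 0.09407 hr
W₂ = 1/(μ₂−λ) = 1/(22.29−15.88) = 0.15601 hr
W_total = W₁ + W₂ = 0.09407 + 0.15601 = 0.25008 hr

Final: 0.25008 hr


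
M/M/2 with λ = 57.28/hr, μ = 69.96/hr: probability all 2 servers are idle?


a = λ/μ = 57.28/69.96 = 0.8188; ρ = a/c = 0.4094
Σ_{k=0}^{1} a^k/k! (terms k=0..1) = 1.00000 + 0.81875 = 1.81875
Tail: a^2/(2!(1−ρ)) = 0.67036/(2·0.5906) = 0.56750
P₀ = 1/(1.81875 + 0.56750) = 1/2.38625 = 0.419067

Final: 0.419067


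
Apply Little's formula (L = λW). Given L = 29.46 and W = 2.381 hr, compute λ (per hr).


λ = L/W = 29.46/2.381 = 12.3730 /hr

Final: 12.3730 /hr


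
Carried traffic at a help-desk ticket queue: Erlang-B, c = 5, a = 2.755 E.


B(5,2.755) = 0.089619 (Erlang-B)
Carried load = a(1 − B) = 2.755·(1 − 0.089619) = 2.755·0.910381 = 2.5081 E

Final: 2.5081 Erlangs


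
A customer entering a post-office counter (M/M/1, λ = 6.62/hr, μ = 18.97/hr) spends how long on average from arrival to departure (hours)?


W = 1/(μ−λ) = 1/(18.97 − 6.62) = 1/12.35 = 0.08097 hr

Final: 0.08097 hr


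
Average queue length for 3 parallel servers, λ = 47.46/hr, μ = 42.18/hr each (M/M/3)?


a = λ/μ = 1.1252; ρ = a/3 = 0.3751
P₀ = 0.318665
Lq = P₀·a^c·ρ / (c!·(1−ρ)²) = 0.318665·1.42450·0.3751/(6·0.39055)
= 0.07266

Final: 0.07266


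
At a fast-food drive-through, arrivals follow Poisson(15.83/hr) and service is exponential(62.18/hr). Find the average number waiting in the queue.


ρ = 15.83/62.18 = 0.2546
Lq = ρ²/(1−ρ) = 0.06481/0.7454 = 0.08695

Final: 0.08695


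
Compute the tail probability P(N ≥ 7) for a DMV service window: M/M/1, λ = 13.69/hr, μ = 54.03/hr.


ρ = 13.69/54.03 = 0.2534
P(N ≥ n) = ρ^n = 0.2534^7 = 0.00006705

Final: 0.00006705


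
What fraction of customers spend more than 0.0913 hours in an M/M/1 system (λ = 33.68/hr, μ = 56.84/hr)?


W ~ Exponential(μ−λ) for M/M/1.
μ − λ = 56.84 − 33.68 = 23.1600
P(W > t) = e^{−(μ−λ)t} = e^{−2.1145} = 0.120693

Final: 0.120693


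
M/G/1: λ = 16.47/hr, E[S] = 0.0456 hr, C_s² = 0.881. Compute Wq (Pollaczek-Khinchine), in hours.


ρ = λ·E[S] = 16.47·0.0456 = 0.7510
E[S²] = E[S]²(1+C_s²) = 0.0456²·(1+0.881) = 0.003911
Wq = λ·E[S²]/(2(1−ρ)) = 16.47·0.003911/(2·0.2490) = 0.12937 hr

Final: 0.12937 hr


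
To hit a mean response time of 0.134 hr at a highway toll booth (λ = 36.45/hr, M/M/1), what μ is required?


W = 1/(μ−λ) ⇒ μ − λ = 1/W = 1/0.134 = 7.4627
μ = λ + 1/W = 36.45 + 7.4627 = 43.9127 per hr

Final: 43.9127 /hr


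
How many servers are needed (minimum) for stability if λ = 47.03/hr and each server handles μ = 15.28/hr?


Stability requires cμ > λ ⇔ c > λ/μ.
λ/μ = 47.03/15.28 = 3.0779
Minimum integer c = ⌊3.0779⌋ + 1 = 4
Check: 4·15.28 = 61.12 > 47.03, while 3·15.28 = 45.84 ≤ 47.03

Final: 4 servers


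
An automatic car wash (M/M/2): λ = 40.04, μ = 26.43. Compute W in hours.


a = 1.5149; ρ = 0.7575; P₀ = 0.137998
Lq = P₀·a^c·ρ/(c!(1−ρ)²) = 2.03930
Wq = Lq/λ = 2.03930/40.04 = 0.05093 hr
W = Wq + 1/μ = 0.05093 + 0.03784 = 0.08877 hr

Final: 0.08877 hr


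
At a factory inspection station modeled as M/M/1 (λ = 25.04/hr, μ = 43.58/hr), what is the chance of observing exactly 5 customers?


ρ = 25.04/43.58 = 0.5746
P_n = (1−ρ)·ρ^n = (1 − 0.5746)·0.5746^5 = 0.4254·0.062623 = 0.026641

Final: 0.026641


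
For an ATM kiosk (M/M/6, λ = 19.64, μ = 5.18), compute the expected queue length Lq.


a = λ/μ = 3.7915; ρ = a/6 = 0.6319
P₀ = 0.021091
Lq = P₀·a^c·ρ / (c!·(1−ρ)²) = 0.021091·2970.77898·0.6319/(720·0.13548)
= 0.40589

Final: 0.40589


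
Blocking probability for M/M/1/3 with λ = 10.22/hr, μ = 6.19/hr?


ρ = λ/μ = 10.22/6.19 = 1.6511
P_K = (1−ρ)ρ^K/(1−ρ^(K+1)) = (-0.6511·4.500707)/(1 − 7.430893)
= -2.930186/-6.430893 = 0.455642

Final: 0.455642


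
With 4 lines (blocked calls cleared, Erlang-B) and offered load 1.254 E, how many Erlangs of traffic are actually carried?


B(4,1.254) = 0.029676 (Erlang-B)
Carried load = a(1 − B) = 1.254·(1 − 0.029676) = 1.254·0.970324 = 1.2168 E

Final: 1.2168 Erlangs


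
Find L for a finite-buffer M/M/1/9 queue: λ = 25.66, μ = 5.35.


ρ = 25.66/5.35 = 4.7963
L = ρ[1 − (K+1)ρ^K + Kρ^(K+1)] / [(1−ρ)(1−ρ^(K+1))]
Numerator: 4.7963·(1 − 10·1343154.063038 + 9·6442118.365896) = 213661590.374689
Denominator: (-3.7963)·(-6442117.365896) = 24455963.308663
L = 213661590.374689/24455963.308663 = 8.7366

Final: 8.7366


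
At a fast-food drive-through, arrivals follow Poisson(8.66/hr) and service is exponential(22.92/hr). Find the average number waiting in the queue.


ρ = 8.66/22.92 = 0.3778
Lq = ρ²/(1−ρ) = 0.1428/0.6222 = 0.2295

Final: 0.2295


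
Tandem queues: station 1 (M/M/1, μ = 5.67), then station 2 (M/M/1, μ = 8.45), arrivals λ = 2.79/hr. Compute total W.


Each node sees arrival rate λ = 2.79/hr (tandem ⇒ throughput preserved).
W₁ = 1/(μ₁−λ) = 1/(5.67−2.79) = 0.34722 hr
W₂ = 1/(μ₂−λ) = 1/(8.45−2.79) = 0.17668 hr
W_total = W₁ + W₂ = 0.34722 + 0.17668 = 0.52390 hr

Final: 0.52390 hr


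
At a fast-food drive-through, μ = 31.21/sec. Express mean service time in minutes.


Mean service time = 1/μ = 1/31.21 second = 0.03204 second
In minutes: 0.03204 × 0.0166667 = 0.0005340 min

Final: 0.0005340 min


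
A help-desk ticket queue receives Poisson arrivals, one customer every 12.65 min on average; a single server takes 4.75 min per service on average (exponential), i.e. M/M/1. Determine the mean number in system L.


λ = 60/12.65 = 4.7431 /hr
μ = 60/4.75 = 12.6316 /hr
ρ = λ/μ = 4.7431/12.6316 = 0.3755
L = ρ/(1−ρ) = 0.3755/0.6245 = 0.6013

Final: 0.6013


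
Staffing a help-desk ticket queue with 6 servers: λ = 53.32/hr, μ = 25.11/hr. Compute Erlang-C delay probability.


a = λ/μ = 2.1235; ρ = a/6 = 0.3539
P₀ = 0.119363 (from M/M/c formula)
C(c,a) = [a^c/(c!(1−ρ))]·P₀ = [91.67704/(720·0.6461)]·0.119363
= 0.19708·0.119363 = 0.023524

Final: 0.023524


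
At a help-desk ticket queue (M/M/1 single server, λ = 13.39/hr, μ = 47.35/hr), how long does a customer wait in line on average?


ρ = 13.39/47.35 = 0.2828
Wq = ρ/(μ−λ) = 0.2828/(47.35 − 13.39) = 0.2828/33.96 = 0.008327 hr

Final: 0.008327 hr


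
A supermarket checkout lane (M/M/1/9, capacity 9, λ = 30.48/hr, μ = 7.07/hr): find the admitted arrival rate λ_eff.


ρ = 4.3112; P_K = (1−ρ)ρ^9/(1−ρ^10) = 0.768045
λ_eff = λ(1 − P_K) = 30.48·(1 − 0.768045) = 30.48·0.231955 = 7.0700 /hr

Final: 7.0700 /hr


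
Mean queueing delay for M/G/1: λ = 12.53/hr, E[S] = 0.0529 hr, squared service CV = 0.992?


ρ = λ·E[S] = 12.53·0.0529 = 0.6628
E[S²] = E[S]²(1+C_s²) = 0.0529²·(1+0.992) = 0.005574
Wq = λ·E[S²]/(2(1−ρ)) = 12.53·0.005574/(2·0.3372) = 0.10358 hr

Final: 0.10358 hr


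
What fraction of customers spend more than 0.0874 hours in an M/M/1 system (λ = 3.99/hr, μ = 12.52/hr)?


W ~ Exponential(μ−λ) for M/M/1.
μ − λ = 12.52 − 3.99 = 8.5300
P(W > t) = e^{−(μ−λ)t} = e^{−0.7455} = 0.474487

Final: 0.474487


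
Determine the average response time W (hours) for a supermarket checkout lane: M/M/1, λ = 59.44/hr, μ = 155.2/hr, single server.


W = 1/(μ−λ) = 1/(155.2 − 59.44) = 1/95.76 = 0.01044 hr

Final: 0.01044 hr


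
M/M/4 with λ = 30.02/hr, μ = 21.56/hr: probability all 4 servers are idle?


a = λ/μ = 30.02/21.56 = 1.3924; ρ = a/c = 0.3481
Σ_{k=0}^{3} a^k/k! (terms k=0..3) = 1.00000 + 1.39239 + 0.96938 + 0.44992 = 3.81169
Tail: a^4/(4!(1−ρ)) = 3.75879/(24·0.6519) = 0.24025
P₀ = 1/(3.81169 + 0.24025) = 1/4.05194 = 0.246796

Final: 0.246796


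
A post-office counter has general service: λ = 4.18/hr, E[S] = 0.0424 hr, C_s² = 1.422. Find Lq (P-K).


ρ = λ·E[S] = 4.18·0.0424 = 0.1772
Lq = ρ²(1+C_s²)/(2(1−ρ)) = 0.03141·(1+1.422)/(2·0.8228)
= 0.03141·2.4220/1.6455 = 0.04623

Final: 0.04623


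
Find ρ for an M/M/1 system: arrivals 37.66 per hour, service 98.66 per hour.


ρ = λ/μ = 37.66/98.66 = 0.3817

Final: 0.3817


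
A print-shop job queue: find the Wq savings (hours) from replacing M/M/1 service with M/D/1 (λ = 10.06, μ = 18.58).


ρ = 10.06/18.58 = 0.5414
Wq(M/M/1) = ρ/(μ−λ) = 0.5414/8.52 = 0.06355 hr
Wq(M/D/1) = ρ/(2(μ−λ)) = 0.03177 hr
Savings = 0.06355 − 0.03177 = 0.03177 hr

Final: 0.03177 hr


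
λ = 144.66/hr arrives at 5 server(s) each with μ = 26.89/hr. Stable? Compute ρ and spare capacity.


Total capacity cμ = 5·26.89 = 134.45/hr
ρ = λ/(cμ) = 144.66/134.45 = 1.0759
Stable ⇔ ρ < 1: NO
Spare capacity = cμ − λ = 134.45 − 144.66 = -10.21/hr

Final: ρ = 1.0759; unstable; margin = -10.21/hr


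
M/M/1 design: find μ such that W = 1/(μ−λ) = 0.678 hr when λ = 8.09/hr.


W = 1/(μ−λ) ⇒ μ − λ = 1/W = 1/0.678 = 1.4749
μ = λ + 1/W = 8.09 + 1.4749 = 9.5649 per hr

Final: 9.5649 /hr


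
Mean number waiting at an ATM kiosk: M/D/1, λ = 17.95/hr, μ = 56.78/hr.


ρ = 17.95/56.78 = 0.3161
M/D/1: Lq = ρ²/(2(1−ρ)) = 0.09994/(2·0.6839) = 0.07307

Final: 0.07307


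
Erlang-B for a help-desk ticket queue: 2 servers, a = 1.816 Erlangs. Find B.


B(c,a) = (a^c/c!) / Σ_{k=0}^{c} a^k/k!
a^2/2! = 1.648928
Σ terms (k=0..2): 1.00000 + 1.81600 + 1.64893 = 4.464928
B = 1.648928/4.464928 = 0.369307

Final: 0.369307


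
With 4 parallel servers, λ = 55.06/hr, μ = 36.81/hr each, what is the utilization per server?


ρ = λ/(cμ) = 55.06/(4·36.81) = 55.06/147.24 = 0.3739

Final: 0.3739


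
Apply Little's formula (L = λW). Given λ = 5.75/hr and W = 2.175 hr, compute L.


L = λW = 5.75·2.175 = 12.5062

Final: 12.5062


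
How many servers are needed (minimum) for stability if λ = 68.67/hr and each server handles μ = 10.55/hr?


Stability requires cμ > λ ⇔ c > λ/μ.
λ/μ = 68.67/10.55 = 6.5090
Minimum integer c = ⌊6.5090⌋ + 1 = 7
Check: 7·10.55 = 73.85 > 68.67, while 6·10.55 = 63.30 ≤ 68.67

Final: 7 servers


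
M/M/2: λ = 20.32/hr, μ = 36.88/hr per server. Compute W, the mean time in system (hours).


a = 0.5510; ρ = 0.2755; P₀ = 0.568027
Lq = P₀·a^c·ρ/(c!(1−ρ)²) = 0.04525
Wq = Lq/λ = 0.04525/20.32 = 0.002227 hr
W = Wq + 1/μ = 0.002227 + 0.02711 = 0.02934 hr

Final: 0.02934 hr


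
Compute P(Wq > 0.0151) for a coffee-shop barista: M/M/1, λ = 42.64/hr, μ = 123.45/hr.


ρ = 42.64/123.45 = 0.3454
P(Wq > t) = ρ·e^{−(μ−λ)t} = 0.3454·e^{−1.2202}
= 0.3454·0.295162 = 0.101950

Final: 0.101950


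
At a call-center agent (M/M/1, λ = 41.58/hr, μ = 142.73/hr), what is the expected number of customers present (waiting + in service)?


ρ = λ/μ = 41.58/142.73 = 0.2913
L = ρ/(1−ρ) = 0.2913/(1 − 0.2913) = 0.2913/0.7087 = 0.4111

Final: 0.4111


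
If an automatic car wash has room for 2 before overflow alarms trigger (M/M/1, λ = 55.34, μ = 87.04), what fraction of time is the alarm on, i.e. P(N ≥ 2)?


ρ = 55.34/87.04 = 0.6358
P(N ≥ n) = ρ^n = 0.6358^2 = 0.404241

Final: 0.404241


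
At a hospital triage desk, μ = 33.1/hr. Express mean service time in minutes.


Mean service time = 1/μ = 1/33.1 hour = 0.03021 hour
In minutes: 0.03021 × 60 = 1.8127 min

Final: 1.8127 min


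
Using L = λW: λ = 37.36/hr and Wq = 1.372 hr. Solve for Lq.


Lq = λWq = 37.36·1.372 = 51.2579

Final: 51.2579


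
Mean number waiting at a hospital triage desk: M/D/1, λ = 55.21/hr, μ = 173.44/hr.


ρ = 55.21/173.44 = 0.3183
M/D/1: Lq = ρ²/(2(1−ρ)) = 0.1013/(2·0.6817) = 0.07432

Final: 0.07432


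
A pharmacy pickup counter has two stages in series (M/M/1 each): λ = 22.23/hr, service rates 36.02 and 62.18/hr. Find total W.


Each node sees arrival rate λ = 22.23/hr (tandem ⇒ throughput preserved).
W₁ = 1/(μ₁−λ) = 1/(36.02−22.23) = 0.07252 hr
W₂ = 1/(μ₂−λ) = 1/(62.18−22.23) = 0.02503 hr
W_total = W₁ + W₂ = 0.07252 + 0.02503 = 0.09755 hr

Final: 0.09755 hr
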